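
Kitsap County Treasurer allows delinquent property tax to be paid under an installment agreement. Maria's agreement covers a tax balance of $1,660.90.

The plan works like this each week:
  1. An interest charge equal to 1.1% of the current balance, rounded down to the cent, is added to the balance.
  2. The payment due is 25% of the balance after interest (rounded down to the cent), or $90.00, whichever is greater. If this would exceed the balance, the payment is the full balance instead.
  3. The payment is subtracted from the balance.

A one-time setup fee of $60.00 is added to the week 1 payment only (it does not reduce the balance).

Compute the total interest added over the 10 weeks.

$69.29

Week 1: opening $1,660.90; interest $18.26 → $1,679.16; payment $419.79 (+ $60.00 fee); balance $1,259.37
Week 2: opening $1,259.37; interest $13.85 → $1,273.22; payment $318.30; balance $954.92
Week 3: opening $954.92; interest $10.50 → $965.42; payment $241.35; balance $724.07
Week 4: opening $724.07; interest $7.96 → $732.03; payment $183.00; balance $549.03
Week 5: opening $549.03; interest $6.03 → $555.06; payment $138.76; balance $416.30
Week 6: opening $416.30; interest $4.57 → $420.87; payment $105.21; balance $315.66
Week 7: opening $315.66; interest $3.47 → $319.13; payment $90.00; balance $229.13
Week 8: opening $229.13; interest $2.52 → $231.65; payment $90.00; balance $141.65
Week 9: opening $141.65; interest $1.55 → $143.20; payment $90.00; balance $53.20
Week 10: opening $53.20; interest $0.58 → $53.78; payment $53.78; balance $0.00
Total interest: $18.26 + $13.85 + $10.50 + $7.96 + $6.03 + $4.57 + $3.47 + $2.52 + $1.55 + $0.58 = $69.29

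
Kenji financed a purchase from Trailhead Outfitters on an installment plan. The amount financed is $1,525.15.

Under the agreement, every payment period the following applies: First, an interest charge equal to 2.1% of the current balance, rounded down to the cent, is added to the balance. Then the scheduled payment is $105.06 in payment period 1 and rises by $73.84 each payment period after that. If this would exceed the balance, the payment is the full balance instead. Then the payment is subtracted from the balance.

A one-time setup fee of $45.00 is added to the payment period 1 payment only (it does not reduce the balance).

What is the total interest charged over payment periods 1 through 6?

$136.97

Payment period 1: opening $1,525.15; interest $32.02 → $1,557.17; payment $105.06 (+ $45.00 fee); balance $1,452.11
Payment period 2: opening $1,452.11; interest $30.49 → $1,482.60; payment $178.90; balance $1,303.70
Payment period 3: opening $1,303.70; interest $27.37 → $1,331.07; payment $252.74; balance $1,078.33
Payment period 4: opening $1,078.33; interest $22.64 → $1,100.97; payment $326.58; balance $774.39
Payment period 5: opening $774.39; interest $16.26 → $790.65; payment $400.42; balance $390.23
Payment period 6: opening $390.23; interest $8.19 → $398.42; payment $398.42; balance $0.00
Total interest: $32.02 + $30.49 + $27.37 + $22.64 + $16.26 + $8.19 = $136.97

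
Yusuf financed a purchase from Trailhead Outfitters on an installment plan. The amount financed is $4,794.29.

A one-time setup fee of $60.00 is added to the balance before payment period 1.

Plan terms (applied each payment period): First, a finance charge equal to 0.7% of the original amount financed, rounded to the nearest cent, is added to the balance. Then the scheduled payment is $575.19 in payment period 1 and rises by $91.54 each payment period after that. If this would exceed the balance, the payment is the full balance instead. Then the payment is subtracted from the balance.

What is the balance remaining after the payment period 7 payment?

Payment period 1: $4,854.29 +$33.56 interest = $4,887.85; pay $575.19 → $4,312.66
Payment period 2: $4,312.66 +$33.56 interest = $4,346.22; pay $666.73 → $3,679.49
Payment period 3: $3,679.49 +$33.56 interest = $3,713.05; pay $758.27 → $2,954.78
Payment period 4: $2,954.78 +$33.56 interest = $2,988.34; pay $849.81 → $2,138.53
Payment period 5: $2,138.53 +$33.56 interest = $2,172.09; pay $941.35 → $1,230.74
Payment period 6: $1,230.74 +$33.56 interest = $1,264.30; pay $1,032.89 → $231.41
Payment period 7: $231.41 +$33.56 interest = $264.97; pay $264.97 → $0.00

$0.00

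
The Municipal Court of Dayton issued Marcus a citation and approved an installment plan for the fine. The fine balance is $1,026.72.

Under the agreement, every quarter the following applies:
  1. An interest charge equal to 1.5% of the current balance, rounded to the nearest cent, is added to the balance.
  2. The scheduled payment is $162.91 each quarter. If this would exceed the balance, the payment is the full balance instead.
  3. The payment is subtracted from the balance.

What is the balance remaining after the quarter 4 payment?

Quarter 1: opening $1,026.72; interest $15.40 → $1,042.12; payment $162.91; balance $879.21
Quarter 2: opening $879.21; interest $13.19 → $892.40; payment $162.91; balance $729.49
Quarter 3: opening $729.49; interest $10.94 → $740.43; payment $162.91; balance $577.52
Quarter 4: opening $577.52; interest $8.66 → $586.18; payment $162.91; balance $423.27

$423.27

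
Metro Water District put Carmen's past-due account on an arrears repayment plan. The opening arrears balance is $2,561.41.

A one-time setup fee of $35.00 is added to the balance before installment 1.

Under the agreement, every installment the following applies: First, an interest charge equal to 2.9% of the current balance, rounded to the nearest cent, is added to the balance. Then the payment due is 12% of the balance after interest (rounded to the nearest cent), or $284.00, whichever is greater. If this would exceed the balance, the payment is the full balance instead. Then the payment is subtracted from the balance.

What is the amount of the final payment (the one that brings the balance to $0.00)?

$164.18

Installment 1: opening $2,596.41; interest $75.30 → $2,671.71; payment $320.61; balance $2,351.10
Installment 2: opening $2,351.10; interest $68.18 → $2,419.28; payment $290.31; balance $2,128.97
Installment 3: opening $2,128.97; interest $61.74 → $2,190.71; payment $284.00; balance $1,906.71
Installment 4: opening $1,906.71; interest $55.29 → $1,962.00; payment $284.00; balance $1,678.00
Installment 5: opening $1,678.00; interest $48.66 → $1,726.66; payment $284.00; balance $1,442.66
Installment 6: opening $1,442.66; interest $41.84 → $1,484.50; payment $284.00; balance $1,200.50
Installment 7: opening $1,200.50; interest $34.81 → $1,235.31; payment $284.00; balance $951.31
Installment 8: opening $951.31; interest $27.59 → $978.90; payment $284.00; balance $694.90
Installment 9: opening $694.90; interest $20.15 → $715.05; payment $284.00; balance $431.05
Installment 10: opening $431.05; interest $12.50 → $443.55; payment $284.00; balance $159.55
Installment 11: opening $159.55; interest $4.63 → $164.18; payment $164.18; balance $0.00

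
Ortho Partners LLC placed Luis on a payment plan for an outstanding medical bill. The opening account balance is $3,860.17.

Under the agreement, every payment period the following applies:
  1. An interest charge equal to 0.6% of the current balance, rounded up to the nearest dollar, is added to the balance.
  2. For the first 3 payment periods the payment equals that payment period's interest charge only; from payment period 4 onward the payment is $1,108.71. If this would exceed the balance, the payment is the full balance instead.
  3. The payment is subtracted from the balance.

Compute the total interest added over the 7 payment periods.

# | Opening | Interest | Payment | End bal
1 | $3,860.17 | $24.00 | $24.00 | $3,860.17
2 | $3,860.17 | $24.00 | $24.00 | $3,860.17
3 | $3,860.17 | $24.00 | $24.00 | $3,860.17
4 | $3,860.17 | $24.00 | $1,108.71 | $2,775.46
5 | $2,775.46 | $17.00 | $1,108.71 | $1,683.75
6 | $1,683.75 | $11.00 | $1,108.71 | $586.04
7 | $586.04 | $4.00 | $590.04 | $0.00
Total interest: $24.00 + $24.00 + $24.00 + $24.00 + $17.00 + $11.00 + $4.00 = $128.00

$128.00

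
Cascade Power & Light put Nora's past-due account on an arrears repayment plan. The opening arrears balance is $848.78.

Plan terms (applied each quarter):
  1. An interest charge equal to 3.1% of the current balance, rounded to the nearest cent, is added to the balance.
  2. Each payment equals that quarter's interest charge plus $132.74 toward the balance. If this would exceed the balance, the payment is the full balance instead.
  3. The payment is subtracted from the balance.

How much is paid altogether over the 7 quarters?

Quarter 1: opening $848.78; interest $26.31 → $875.09; payment $159.05; balance $716.04
Quarter 2: opening $716.04; interest $22.20 → $738.24; payment $154.94; balance $583.30
Quarter 3: opening $583.30; interest $18.08 → $601.38; payment $150.82; balance $450.56
Quarter 4: opening $450.56; interest $13.97 → $464.53; payment $146.71; balance $317.82
Quarter 5: opening $317.82; interest $9.85 → $327.67; payment $142.59; balance $185.08
Quarter 6: opening $185.08; interest $5.74 → $190.82; payment $138.48; balance $52.34
Quarter 7: opening $52.34; interest $1.62 → $53.96; payment $53.96; balance $0.00
Total paid: $946.55

$946.55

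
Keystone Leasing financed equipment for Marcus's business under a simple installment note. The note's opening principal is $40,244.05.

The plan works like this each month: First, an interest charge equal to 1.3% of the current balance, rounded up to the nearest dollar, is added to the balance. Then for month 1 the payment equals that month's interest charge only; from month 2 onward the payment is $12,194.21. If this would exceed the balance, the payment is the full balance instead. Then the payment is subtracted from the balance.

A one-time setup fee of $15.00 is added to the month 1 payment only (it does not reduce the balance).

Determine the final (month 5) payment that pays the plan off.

$4,838.42

Month 1: opening $40,244.05; interest $524.00 → $40,768.05; payment $524.00 (+ $15.00 fee); balance $40,244.05
Month 2: opening $40,244.05; interest $524.00 → $40,768.05; payment $12,194.21; balance $28,573.84
Month 3: opening $28,573.84; interest $372.00 → $28,945.84; payment $12,194.21; balance $16,751.63
Month 4: opening $16,751.63; interest $218.00 → $16,969.63; payment $12,194.21; balance $4,775.42
Month 5: opening $4,775.42; interest $63.00 → $4,838.42; payment $4,838.42; balance $0.00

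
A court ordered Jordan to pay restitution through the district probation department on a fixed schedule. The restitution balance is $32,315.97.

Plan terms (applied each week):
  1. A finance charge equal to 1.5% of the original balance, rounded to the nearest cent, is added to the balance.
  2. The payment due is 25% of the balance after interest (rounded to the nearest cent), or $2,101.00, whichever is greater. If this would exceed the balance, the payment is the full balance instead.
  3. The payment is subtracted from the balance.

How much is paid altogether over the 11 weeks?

Week 1: $32,315.97 +$484.74 interest = $32,800.71; pay $8,200.18 → $24,600.53
Week 2: $24,600.53 +$484.74 interest = $25,085.27; pay $6,271.32 → $18,813.95
Week 3: $18,813.95 +$484.74 interest = $19,298.69; pay $4,824.67 → $14,474.02
Week 4: $14,474.02 +$484.74 interest = $14,958.76; pay $3,739.69 → $11,219.07
Week 5: $11,219.07 +$484.74 interest = $11,703.81; pay $2,925.95 → $8,777.86
Week 6: $8,777.86 +$484.74 interest = $9,262.60; pay $2,315.65 → $6,946.95
Week 7: $6,946.95 +$484.74 interest = $7,431.69; pay $2,101.00 → $5,330.69
Week 8: $5,330.69 +$484.74 interest = $5,815.43; pay $2,101.00 → $3,714.43
Week 9: $3,714.43 +$484.74 interest = $4,199.17; pay $2,101.00 → $2,098.17
Week 10: $2,098.17 +$484.74 interest = $2,582.91; pay $2,101.00 → $481.91
Week 11: $481.91 +$484.74 interest = $966.65; pay $966.65 → $0.00
Total paid: $37,648.11

$37,648.11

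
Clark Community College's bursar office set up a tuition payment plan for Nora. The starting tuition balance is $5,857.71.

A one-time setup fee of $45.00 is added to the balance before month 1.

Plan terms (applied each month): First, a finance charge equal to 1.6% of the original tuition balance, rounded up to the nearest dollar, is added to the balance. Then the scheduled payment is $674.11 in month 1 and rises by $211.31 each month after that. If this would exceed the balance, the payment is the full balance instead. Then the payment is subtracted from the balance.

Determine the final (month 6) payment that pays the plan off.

$983.06

Month 1: opening $5,902.71; interest $94.00 → $5,996.71; payment $674.11; balance $5,322.60
Month 2: opening $5,322.60; interest $94.00 → $5,416.60; payment $885.42; balance $4,531.18
Month 3: opening $4,531.18; interest $94.00 → $4,625.18; payment $1,096.73; balance $3,528.45
Month 4: opening $3,528.45; interest $94.00 → $3,622.45; payment $1,308.04; balance $2,314.41
Month 5: opening $2,314.41; interest $94.00 → $2,408.41; payment $1,519.35; balance $889.06
Month 6: opening $889.06; interest $94.00 → $983.06; payment $983.06; balance $0.00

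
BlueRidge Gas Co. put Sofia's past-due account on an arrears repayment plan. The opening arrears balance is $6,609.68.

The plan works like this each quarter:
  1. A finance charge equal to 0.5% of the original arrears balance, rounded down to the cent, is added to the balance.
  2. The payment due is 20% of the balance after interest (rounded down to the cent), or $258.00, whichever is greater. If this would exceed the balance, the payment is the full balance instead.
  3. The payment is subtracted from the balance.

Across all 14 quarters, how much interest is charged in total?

$462.56

# | Opening | Interest | Payment | End bal
1 | $6,609.68 | $33.04 | $1,328.54 | $5,314.18
2 | $5,314.18 | $33.04 | $1,069.44 | $4,277.78
3 | $4,277.78 | $33.04 | $862.16 | $3,448.66
4 | $3,448.66 | $33.04 | $696.34 | $2,785.36
5 | $2,785.36 | $33.04 | $563.68 | $2,254.72
6 | $2,254.72 | $33.04 | $457.55 | $1,830.21
7 | $1,830.21 | $33.04 | $372.65 | $1,490.60
8 | $1,490.60 | $33.04 | $304.72 | $1,218.92
9 | $1,218.92 | $33.04 | $258.00 | $993.96
10 | $993.96 | $33.04 | $258.00 | $769.00
11 | $769.00 | $33.04 | $258.00 | $544.04
12 | $544.04 | $33.04 | $258.00 | $319.08
13 | $319.08 | $33.04 | $258.00 | $94.12
14 | $94.12 | $33.04 | $127.16 | $0.00
Total interest: $33.04 + $33.04 + $33.04 + $33.04 + $33.04 + $33.04 + $33.04 + $33.04 + $33.04 + $33.04 + $33.04 + $33.04 + $33.04 + $33.04 = $462.56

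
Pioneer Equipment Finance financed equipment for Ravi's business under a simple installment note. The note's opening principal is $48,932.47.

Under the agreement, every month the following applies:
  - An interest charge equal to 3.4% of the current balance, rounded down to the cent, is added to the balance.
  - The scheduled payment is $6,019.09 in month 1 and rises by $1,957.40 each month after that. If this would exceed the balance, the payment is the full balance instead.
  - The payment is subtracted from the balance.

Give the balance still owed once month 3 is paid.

# | Opening | Interest | Payment | End bal
1 | $48,932.47 | $1,663.70 | $6,019.09 | $44,577.08
2 | $44,577.08 | $1,515.62 | $7,976.49 | $38,116.21
3 | $38,116.21 | $1,295.95 | $9,933.89 | $29,478.27

$29,478.27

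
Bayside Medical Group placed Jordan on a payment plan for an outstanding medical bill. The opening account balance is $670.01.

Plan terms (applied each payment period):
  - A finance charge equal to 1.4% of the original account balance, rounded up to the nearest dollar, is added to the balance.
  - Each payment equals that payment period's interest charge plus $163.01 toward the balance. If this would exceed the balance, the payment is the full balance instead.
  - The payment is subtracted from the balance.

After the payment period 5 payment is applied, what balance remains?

Payment period 1: $670.01 +$10.00 interest = $680.01; pay $173.01 → $507.00
Payment period 2: $507.00 +$10.00 interest = $517.00; pay $173.01 → $343.99
Payment period 3: $343.99 +$10.00 interest = $353.99; pay $173.01 → $180.98
Payment period 4: $180.98 +$10.00 interest = $190.98; pay $173.01 → $17.97
Payment period 5: $17.97 +$10.00 interest = $27.97; pay $27.97 → $0.00

$0.00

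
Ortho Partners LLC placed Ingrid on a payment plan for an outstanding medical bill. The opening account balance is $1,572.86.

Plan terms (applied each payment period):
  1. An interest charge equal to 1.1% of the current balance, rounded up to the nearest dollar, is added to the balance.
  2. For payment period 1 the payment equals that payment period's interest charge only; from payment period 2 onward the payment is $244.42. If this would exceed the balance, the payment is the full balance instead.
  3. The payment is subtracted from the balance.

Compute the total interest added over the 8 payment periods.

$89.00

Payment period 1: opening $1,572.86; interest $18.00 → $1,590.86; payment $18.00; balance $1,572.86
Payment period 2: opening $1,572.86; interest $18.00 → $1,590.86; payment $244.42; balance $1,346.44
Payment period 3: opening $1,346.44; interest $15.00 → $1,361.44; payment $244.42; balance $1,117.02
Payment period 4: opening $1,117.02; interest $13.00 → $1,130.02; payment $244.42; balance $885.60
Payment period 5: opening $885.60; interest $10.00 → $895.60; payment $244.42; balance $651.18
Payment period 6: opening $651.18; interest $8.00 → $659.18; payment $244.42; balance $414.76
Payment period 7: opening $414.76; interest $5.00 → $419.76; payment $244.42; balance $175.34
Payment period 8: opening $175.34; interest $2.00 → $177.34; payment $177.34; balance $0.00
Total interest: $18.00 + $18.00 + $15.00 + $13.00 + $10.00 + $8.00 + $5.00 + $2.00 = $89.00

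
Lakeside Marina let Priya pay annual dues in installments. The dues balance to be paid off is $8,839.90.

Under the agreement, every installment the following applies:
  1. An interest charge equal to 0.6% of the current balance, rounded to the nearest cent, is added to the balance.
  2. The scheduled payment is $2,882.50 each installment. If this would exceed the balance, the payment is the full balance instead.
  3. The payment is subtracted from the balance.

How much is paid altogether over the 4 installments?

# | Opening | Interest | Payment | End bal
1 | $8,839.90 | $53.04 | $2,882.50 | $6,010.44
2 | $6,010.44 | $36.06 | $2,882.50 | $3,164.00
3 | $3,164.00 | $18.98 | $2,882.50 | $300.48
4 | $300.48 | $1.80 | $302.28 | $0.00
Total paid: $8,949.78

$8,949.78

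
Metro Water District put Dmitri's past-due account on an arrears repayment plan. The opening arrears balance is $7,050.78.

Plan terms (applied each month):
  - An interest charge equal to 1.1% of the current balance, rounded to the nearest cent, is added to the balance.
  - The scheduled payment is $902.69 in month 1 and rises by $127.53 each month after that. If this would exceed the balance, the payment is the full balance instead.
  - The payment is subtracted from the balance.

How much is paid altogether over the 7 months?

Month 1: $7,050.78 +$77.56 interest = $7,128.34; pay $902.69 → $6,225.65
Month 2: $6,225.65 +$68.48 interest = $6,294.13; pay $1,030.22 → $5,263.91
Month 3: $5,263.91 +$57.90 interest = $5,321.81; pay $1,157.75 → $4,164.06
Month 4: $4,164.06 +$45.80 interest = $4,209.86; pay $1,285.28 → $2,924.58
Month 5: $2,924.58 +$32.17 interest = $2,956.75; pay $1,412.81 → $1,543.94
Month 6: $1,543.94 +$16.98 interest = $1,560.92; pay $1,540.34 → $20.58
Month 7: $20.58 +$0.23 interest = $20.81; pay $20.81 → $0.00
Total paid: $7,349.90

$7,349.90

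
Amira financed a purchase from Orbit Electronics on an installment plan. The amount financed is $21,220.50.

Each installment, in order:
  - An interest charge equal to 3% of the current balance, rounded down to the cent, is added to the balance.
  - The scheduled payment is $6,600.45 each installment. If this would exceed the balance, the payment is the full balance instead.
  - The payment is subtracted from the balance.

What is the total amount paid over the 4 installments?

# | Opening | Interest | Payment | End bal
1 | $21,220.50 | $636.61 | $6,600.45 | $15,256.66
2 | $15,256.66 | $457.69 | $6,600.45 | $9,113.90
3 | $9,113.90 | $273.41 | $6,600.45 | $2,786.86
4 | $2,786.86 | $83.60 | $2,870.46 | $0.00
Total paid: $22,671.81

$22,671.81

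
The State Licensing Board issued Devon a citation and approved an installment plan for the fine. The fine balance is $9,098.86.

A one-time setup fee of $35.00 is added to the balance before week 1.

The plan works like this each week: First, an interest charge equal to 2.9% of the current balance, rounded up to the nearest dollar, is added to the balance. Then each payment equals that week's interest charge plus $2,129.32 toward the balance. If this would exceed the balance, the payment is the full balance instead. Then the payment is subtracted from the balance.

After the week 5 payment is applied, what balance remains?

Week 1: opening $9,133.86; interest $265.00 → $9,398.86; payment $2,394.32; balance $7,004.54
Week 2: opening $7,004.54; interest $204.00 → $7,208.54; payment $2,333.32; balance $4,875.22
Week 3: opening $4,875.22; interest $142.00 → $5,017.22; payment $2,271.32; balance $2,745.90
Week 4: opening $2,745.90; interest $80.00 → $2,825.90; payment $2,209.32; balance $616.58
Week 5: opening $616.58; interest $18.00 → $634.58; payment $634.58; balance $0.00

$0.00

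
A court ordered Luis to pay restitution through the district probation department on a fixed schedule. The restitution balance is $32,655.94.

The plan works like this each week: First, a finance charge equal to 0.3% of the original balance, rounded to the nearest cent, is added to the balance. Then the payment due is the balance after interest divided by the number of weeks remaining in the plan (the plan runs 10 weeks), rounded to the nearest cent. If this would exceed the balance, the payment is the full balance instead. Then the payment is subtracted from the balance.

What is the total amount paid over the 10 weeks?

Week 1: $32,655.94 +$97.97 interest = $32,753.91; pay $3,275.39 → $29,478.52
Week 2: $29,478.52 +$97.97 interest = $29,576.49; pay $3,286.28 → $26,290.21
Week 3: $26,290.21 +$97.97 interest = $26,388.18; pay $3,298.52 → $23,089.66
Week 4: $23,089.66 +$97.97 interest = $23,187.63; pay $3,312.52 → $19,875.11
Week 5: $19,875.11 +$97.97 interest = $19,973.08; pay $3,328.85 → $16,644.23
Week 6: $16,644.23 +$97.97 interest = $16,742.20; pay $3,348.44 → $13,393.76
Week 7: $13,393.76 +$97.97 interest = $13,491.73; pay $3,372.93 → $10,118.80
Week 8: $10,118.80 +$97.97 interest = $10,216.77; pay $3,405.59 → $6,811.18
Week 9: $6,811.18 +$97.97 interest = $6,909.15; pay $3,454.58 → $3,454.57
Week 10: $3,454.57 +$97.97 interest = $3,552.54; pay $3,552.54 → $0.00
Total paid: $33,635.64

$33,635.64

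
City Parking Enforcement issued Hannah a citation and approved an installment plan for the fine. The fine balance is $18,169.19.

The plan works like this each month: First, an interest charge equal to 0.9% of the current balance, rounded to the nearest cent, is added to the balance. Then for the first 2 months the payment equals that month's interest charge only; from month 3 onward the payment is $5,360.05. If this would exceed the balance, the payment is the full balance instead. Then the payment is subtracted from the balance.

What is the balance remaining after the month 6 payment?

Month 1: opening $18,169.19; interest $163.52 → $18,332.71; payment $163.52; balance $18,169.19
Month 2: opening $18,169.19; interest $163.52 → $18,332.71; payment $163.52; balance $18,169.19
Month 3: opening $18,169.19; interest $163.52 → $18,332.71; payment $5,360.05; balance $12,972.66
Month 4: opening $12,972.66; interest $116.75 → $13,089.41; payment $5,360.05; balance $7,729.36
Month 5: opening $7,729.36; interest $69.56 → $7,798.92; payment $5,360.05; balance $2,438.87
Month 6: opening $2,438.87; interest $21.95 → $2,460.82; payment $2,460.82; balance $0.00

$0.00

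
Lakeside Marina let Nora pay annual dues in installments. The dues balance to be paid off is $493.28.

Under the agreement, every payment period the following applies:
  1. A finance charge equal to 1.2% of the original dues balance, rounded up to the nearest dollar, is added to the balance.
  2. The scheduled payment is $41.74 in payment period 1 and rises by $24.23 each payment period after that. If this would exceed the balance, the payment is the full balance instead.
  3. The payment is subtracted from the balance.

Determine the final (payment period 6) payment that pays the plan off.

Payment period 1: $493.28 +$6.00 interest = $499.28; pay $41.74 → $457.54
Payment period 2: $457.54 +$6.00 interest = $463.54; pay $65.97 → $397.57
Payment period 3: $397.57 +$6.00 interest = $403.57; pay $90.20 → $313.37
Payment period 4: $313.37 +$6.00 interest = $319.37; pay $114.43 → $204.94
Payment period 5: $204.94 +$6.00 interest = $210.94; pay $138.66 → $72.28
Payment period 6: $72.28 +$6.00 interest = $78.28; pay $78.28 → $0.00

$78.28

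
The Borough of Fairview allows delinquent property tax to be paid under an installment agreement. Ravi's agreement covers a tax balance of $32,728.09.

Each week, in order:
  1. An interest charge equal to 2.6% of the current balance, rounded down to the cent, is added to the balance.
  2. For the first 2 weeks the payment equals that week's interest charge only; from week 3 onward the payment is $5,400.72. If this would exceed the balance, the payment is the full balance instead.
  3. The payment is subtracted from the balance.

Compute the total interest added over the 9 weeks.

$5,063.66

Week 1: opening $32,728.09; interest $850.93 → $33,579.02; payment $850.93; balance $32,728.09
Week 2: opening $32,728.09; interest $850.93 → $33,579.02; payment $850.93; balance $32,728.09
Week 3: opening $32,728.09; interest $850.93 → $33,579.02; payment $5,400.72; balance $28,178.30
Week 4: opening $28,178.30; interest $732.63 → $28,910.93; payment $5,400.72; balance $23,510.21
Week 5: opening $23,510.21; interest $611.26 → $24,121.47; payment $5,400.72; balance $18,720.75
Week 6: opening $18,720.75; interest $486.73 → $19,207.48; payment $5,400.72; balance $13,806.76
Week 7: opening $13,806.76; interest $358.97 → $14,165.73; payment $5,400.72; balance $8,765.01
Week 8: opening $8,765.01; interest $227.89 → $8,992.90; payment $5,400.72; balance $3,592.18
Week 9: opening $3,592.18; interest $93.39 → $3,685.57; payment $3,685.57; balance $0.00
Total interest: $850.93 + $850.93 + $850.93 + $732.63 + $611.26 + $486.73 + $358.97 + $227.89 + $93.39 = $5,063.66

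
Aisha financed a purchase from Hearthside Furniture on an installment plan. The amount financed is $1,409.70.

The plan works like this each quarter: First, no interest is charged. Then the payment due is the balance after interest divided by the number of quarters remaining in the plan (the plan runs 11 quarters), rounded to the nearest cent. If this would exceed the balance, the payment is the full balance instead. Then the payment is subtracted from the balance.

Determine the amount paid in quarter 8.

$128.16

Quarter 1: $1,409.70 − $128.15 → $1,281.55
Quarter 2: $1,281.55 − $128.16 → $1,153.39
Quarter 3: $1,153.39 − $128.15 → $1,025.24
Quarter 4: $1,025.24 − $128.16 → $897.08
Quarter 5: $897.08 − $128.15 → $768.93
Quarter 6: $768.93 − $128.16 → $640.77
Quarter 7: $640.77 − $128.15 → $512.62
Quarter 8: $512.62 − $128.16 → $384.46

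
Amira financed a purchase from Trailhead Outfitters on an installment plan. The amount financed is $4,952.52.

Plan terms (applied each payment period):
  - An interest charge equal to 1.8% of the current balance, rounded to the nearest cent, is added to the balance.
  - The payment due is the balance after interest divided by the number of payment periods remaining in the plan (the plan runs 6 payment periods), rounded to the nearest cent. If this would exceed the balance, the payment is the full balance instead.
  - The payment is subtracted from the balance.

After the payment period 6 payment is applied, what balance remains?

Payment period 1: opening $4,952.52; interest $89.15 → $5,041.67; payment $840.28; balance $4,201.39
Payment period 2: opening $4,201.39; interest $75.63 → $4,277.02; payment $855.40; balance $3,421.62
Payment period 3: opening $3,421.62; interest $61.59 → $3,483.21; payment $870.80; balance $2,612.41
Payment period 4: opening $2,612.41; interest $47.02 → $2,659.43; payment $886.48; balance $1,772.95
Payment period 5: opening $1,772.95; interest $31.91 → $1,804.86; payment $902.43; balance $902.43
Payment period 6: opening $902.43; interest $16.24 → $918.67; payment $918.67; balance $0.00

$0.00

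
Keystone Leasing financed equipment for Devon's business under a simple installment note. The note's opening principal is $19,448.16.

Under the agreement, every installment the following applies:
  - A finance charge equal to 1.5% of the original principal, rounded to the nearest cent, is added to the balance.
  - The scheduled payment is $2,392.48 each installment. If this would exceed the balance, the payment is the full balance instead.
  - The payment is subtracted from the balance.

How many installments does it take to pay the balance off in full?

10

Installment 1: opening $19,448.16; interest $291.72 → $19,739.88; payment $2,392.48; balance $17,347.40
Installment 2: opening $17,347.40; interest $291.72 → $17,639.12; payment $2,392.48; balance $15,246.64
Installment 3: opening $15,246.64; interest $291.72 → $15,538.36; payment $2,392.48; balance $13,145.88
Installment 4: opening $13,145.88; interest $291.72 → $13,437.60; payment $2,392.48; balance $11,045.12
Installment 5: opening $11,045.12; interest $291.72 → $11,336.84; payment $2,392.48; balance $8,944.36
Installment 6: opening $8,944.36; interest $291.72 → $9,236.08; payment $2,392.48; balance $6,843.60
Installment 7: opening $6,843.60; interest $291.72 → $7,135.32; payment $2,392.48; balance $4,742.84
Installment 8: opening $4,742.84; interest $291.72 → $5,034.56; payment $2,392.48; balance $2,642.08
Installment 9: opening $2,642.08; interest $291.72 → $2,933.80; payment $2,392.48; balance $541.32
Installment 10: opening $541.32; interest $291.72 → $833.04; payment $833.04; balance $0.00
Balance reaches $0.00 in installment 10.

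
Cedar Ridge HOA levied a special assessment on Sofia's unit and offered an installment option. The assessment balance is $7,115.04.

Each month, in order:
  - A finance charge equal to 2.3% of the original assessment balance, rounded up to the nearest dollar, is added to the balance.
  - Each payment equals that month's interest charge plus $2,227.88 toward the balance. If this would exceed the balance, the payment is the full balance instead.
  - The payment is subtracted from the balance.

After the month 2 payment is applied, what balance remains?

$2,659.28

Month 1: opening $7,115.04; interest $164.00 → $7,279.04; payment $2,391.88; balance $4,887.16
Month 2: opening $4,887.16; interest $164.00 → $5,051.16; payment $2,391.88; balance $2,659.28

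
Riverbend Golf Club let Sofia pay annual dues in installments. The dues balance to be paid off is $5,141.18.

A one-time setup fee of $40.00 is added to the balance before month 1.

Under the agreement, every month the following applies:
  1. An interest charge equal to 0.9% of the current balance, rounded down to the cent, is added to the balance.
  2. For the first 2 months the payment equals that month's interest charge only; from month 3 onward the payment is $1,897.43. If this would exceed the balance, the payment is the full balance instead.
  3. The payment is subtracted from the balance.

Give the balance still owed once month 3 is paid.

$3,330.38

Month 1: opening $5,181.18; interest $46.63 → $5,227.81; payment $46.63; balance $5,181.18
Month 2: opening $5,181.18; interest $46.63 → $5,227.81; payment $46.63; balance $5,181.18
Month 3: opening $5,181.18; interest $46.63 → $5,227.81; payment $1,897.43; balance $3,330.38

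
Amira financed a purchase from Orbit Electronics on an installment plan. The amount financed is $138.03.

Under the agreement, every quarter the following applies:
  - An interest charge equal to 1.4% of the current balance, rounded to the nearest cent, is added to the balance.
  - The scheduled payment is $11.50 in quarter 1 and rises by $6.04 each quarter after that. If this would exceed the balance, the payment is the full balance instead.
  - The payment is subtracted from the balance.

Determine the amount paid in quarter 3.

$23.58

Quarter 1: opening $138.03; interest $1.93 → $139.96; payment $11.50; balance $128.46
Quarter 2: opening $128.46; interest $1.80 → $130.26; payment $17.54; balance $112.72
Quarter 3: opening $112.72; interest $1.58 → $114.30; payment $23.58; balance $90.72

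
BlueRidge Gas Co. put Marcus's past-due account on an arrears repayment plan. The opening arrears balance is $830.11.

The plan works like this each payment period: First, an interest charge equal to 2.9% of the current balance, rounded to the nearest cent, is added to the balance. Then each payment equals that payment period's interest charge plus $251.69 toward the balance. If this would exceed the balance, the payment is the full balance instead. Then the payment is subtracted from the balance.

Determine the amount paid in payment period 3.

# | Opening | Interest | Payment | End bal
1 | $830.11 | $24.07 | $275.76 | $578.42
2 | $578.42 | $16.77 | $268.46 | $326.73
3 | $326.73 | $9.48 | $261.17 | $75.04

$261.17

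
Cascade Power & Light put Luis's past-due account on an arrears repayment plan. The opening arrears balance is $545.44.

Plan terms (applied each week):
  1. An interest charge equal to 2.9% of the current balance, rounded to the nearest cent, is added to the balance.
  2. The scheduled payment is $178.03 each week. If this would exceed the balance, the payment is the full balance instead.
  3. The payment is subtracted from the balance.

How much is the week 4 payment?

$45.84

Week 1: opening $545.44; interest $15.82 → $561.26; payment $178.03; balance $383.23
Week 2: opening $383.23; interest $11.11 → $394.34; payment $178.03; balance $216.31
Week 3: opening $216.31; interest $6.27 → $222.58; payment $178.03; balance $44.55
Week 4: opening $44.55; interest $1.29 → $45.84; payment $45.84; balance $0.00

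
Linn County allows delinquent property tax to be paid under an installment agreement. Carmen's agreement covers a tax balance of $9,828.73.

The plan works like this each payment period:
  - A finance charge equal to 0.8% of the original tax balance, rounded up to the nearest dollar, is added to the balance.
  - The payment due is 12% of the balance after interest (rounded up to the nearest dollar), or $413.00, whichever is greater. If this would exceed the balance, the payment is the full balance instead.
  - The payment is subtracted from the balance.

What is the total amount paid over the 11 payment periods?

$7,879.00

Payment period 1: $9,828.73 +$79.00 interest = $9,907.73; pay $1,189.00 → $8,718.73
Payment period 2: $8,718.73 +$79.00 interest = $8,797.73; pay $1,056.00 → $7,741.73
Payment period 3: $7,741.73 +$79.00 interest = $7,820.73; pay $939.00 → $6,881.73
Payment period 4: $6,881.73 +$79.00 interest = $6,960.73; pay $836.00 → $6,124.73
Payment period 5: $6,124.73 +$79.00 interest = $6,203.73; pay $745.00 → $5,458.73
Payment period 6: $5,458.73 +$79.00 interest = $5,537.73; pay $665.00 → $4,872.73
Payment period 7: $4,872.73 +$79.00 interest = $4,951.73; pay $595.00 → $4,356.73
Payment period 8: $4,356.73 +$79.00 interest = $4,435.73; pay $533.00 → $3,902.73
Payment period 9: $3,902.73 +$79.00 interest = $3,981.73; pay $478.00 → $3,503.73
Payment period 10: $3,503.73 +$79.00 interest = $3,582.73; pay $430.00 → $3,152.73
Payment period 11: $3,152.73 +$79.00 interest = $3,231.73; pay $413.00 → $2,818.73
Total paid: $7,879.00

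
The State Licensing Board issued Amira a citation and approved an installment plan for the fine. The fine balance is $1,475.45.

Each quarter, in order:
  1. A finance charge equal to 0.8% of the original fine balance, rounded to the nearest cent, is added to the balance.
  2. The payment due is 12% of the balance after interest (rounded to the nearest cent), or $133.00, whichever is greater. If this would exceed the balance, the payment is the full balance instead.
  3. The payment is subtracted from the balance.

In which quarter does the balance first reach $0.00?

12

Quarter 1: $1,475.45 +$11.80 interest = $1,487.25; pay $178.47 → $1,308.78
Quarter 2: $1,308.78 +$11.80 interest = $1,320.58; pay $158.47 → $1,162.11
Quarter 3: $1,162.11 +$11.80 interest = $1,173.91; pay $140.87 → $1,033.04
Quarter 4: $1,033.04 +$11.80 interest = $1,044.84; pay $133.00 → $911.84
Quarter 5: $911.84 +$11.80 interest = $923.64; pay $133.00 → $790.64
Quarter 6: $790.64 +$11.80 interest = $802.44; pay $133.00 → $669.44
Quarter 7: $669.44 +$11.80 interest = $681.24; pay $133.00 → $548.24
Quarter 8: $548.24 +$11.80 interest = $560.04; pay $133.00 → $427.04
Quarter 9: $427.04 +$11.80 interest = $438.84; pay $133.00 → $305.84
Quarter 10: $305.84 +$11.80 interest = $317.64; pay $133.00 → $184.64
Quarter 11: $184.64 +$11.80 interest = $196.44; pay $133.00 → $63.44
Quarter 12: $63.44 +$11.80 interest = $75.24; pay $75.24 → $0.00
Balance reaches $0.00 in quarter 12.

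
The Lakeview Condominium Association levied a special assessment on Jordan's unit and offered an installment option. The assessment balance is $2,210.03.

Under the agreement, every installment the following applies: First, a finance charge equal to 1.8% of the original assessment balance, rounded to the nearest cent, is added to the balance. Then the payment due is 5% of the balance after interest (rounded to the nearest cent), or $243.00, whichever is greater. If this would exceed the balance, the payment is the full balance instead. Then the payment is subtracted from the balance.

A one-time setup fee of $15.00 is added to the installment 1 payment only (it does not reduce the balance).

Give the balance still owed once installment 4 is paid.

# | Opening | Interest | Payment | Fee | End bal
1 | $2,210.03 | $39.78 | $243.00 | $15.00 | $2,006.81
2 | $2,006.81 | $39.78 | $243.00 | — | $1,803.59
3 | $1,803.59 | $39.78 | $243.00 | — | $1,600.37
4 | $1,600.37 | $39.78 | $243.00 | — | $1,397.15

$1,397.15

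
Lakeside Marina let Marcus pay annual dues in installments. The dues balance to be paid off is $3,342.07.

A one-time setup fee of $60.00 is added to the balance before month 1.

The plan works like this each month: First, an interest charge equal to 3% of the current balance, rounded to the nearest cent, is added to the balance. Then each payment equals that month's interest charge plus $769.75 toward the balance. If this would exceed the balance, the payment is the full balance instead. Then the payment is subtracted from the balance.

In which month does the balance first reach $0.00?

5

# | Opening | Interest | Payment | End bal
1 | $3,402.07 | $102.06 | $871.81 | $2,632.32
2 | $2,632.32 | $78.97 | $848.72 | $1,862.57
3 | $1,862.57 | $55.88 | $825.63 | $1,092.82
4 | $1,092.82 | $32.78 | $802.53 | $323.07
5 | $323.07 | $9.69 | $332.76 | $0.00
Balance reaches $0.00 in month 5.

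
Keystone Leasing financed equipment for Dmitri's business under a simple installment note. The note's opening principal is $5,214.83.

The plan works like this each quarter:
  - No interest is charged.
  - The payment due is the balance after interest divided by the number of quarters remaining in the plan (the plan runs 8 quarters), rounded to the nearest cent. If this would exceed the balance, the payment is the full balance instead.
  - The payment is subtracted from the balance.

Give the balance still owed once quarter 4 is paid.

Quarter 1: $5,214.83 − $651.85 → $4,562.98
Quarter 2: $4,562.98 − $651.85 → $3,911.13
Quarter 3: $3,911.13 − $651.86 → $3,259.27
Quarter 4: $3,259.27 − $651.85 → $2,607.42

$2,607.42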